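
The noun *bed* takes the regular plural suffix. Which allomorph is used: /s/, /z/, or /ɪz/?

/z/

The stem *bed* ends in a voiced non-sibilant sound.
The plural suffix surfaces as /ɪz/ after sibilants, /s/ after other voiceless consonants, and /z/ after other voiced sounds.
So the plural -s on *bed* is pronounced /z/.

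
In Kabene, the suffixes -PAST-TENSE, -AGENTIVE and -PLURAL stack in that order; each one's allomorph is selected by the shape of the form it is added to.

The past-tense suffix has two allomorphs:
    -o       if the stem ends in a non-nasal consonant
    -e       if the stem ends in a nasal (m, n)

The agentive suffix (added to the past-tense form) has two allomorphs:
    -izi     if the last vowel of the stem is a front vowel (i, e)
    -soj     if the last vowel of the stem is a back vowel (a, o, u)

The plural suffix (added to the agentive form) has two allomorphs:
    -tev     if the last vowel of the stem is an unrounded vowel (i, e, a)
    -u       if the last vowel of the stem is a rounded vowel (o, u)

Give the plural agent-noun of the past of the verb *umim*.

Since the final consonant of *umim* is /m/ (a nasal), it takes -e, giving *umime*.
The last vowel of the past-tense form *umime* is /e/, which is a front vowel, so the agentive suffix is -izi, giving *umimeizi*.
Since the last vowel of the agentive form *umimeizi* is /i/ (an unrounded vowel), it takes -tev, giving *umimeizitev*.

umimeizitev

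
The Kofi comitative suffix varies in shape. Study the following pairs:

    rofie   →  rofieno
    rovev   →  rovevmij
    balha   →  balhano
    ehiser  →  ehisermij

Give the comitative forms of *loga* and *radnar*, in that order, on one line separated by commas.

The pattern is consonant vs. vowel: -mij when the stem ends in a consonant (*rovev*, *ehiser*); -no when the stem ends in a vowel (*rofie*, *balha*).
*loga* — final sound /a/ (a vowel) → -no → *logano*.
*radnar*: final sound = /r/, a consonant → -mij → *radnarmij*.

logano, radnarmij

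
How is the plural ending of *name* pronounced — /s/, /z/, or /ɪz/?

/z/

The stem *name* ends in a voiced non-sibilant sound.
The plural suffix surfaces as /ɪz/ after sibilants, /s/ after other voiceless consonants, and /z/ after other voiced sounds.
So the plural -s on *name* is pronounced /z/.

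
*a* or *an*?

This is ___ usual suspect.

The indefinite article is chosen by the initial *sound* of the following word, not its spelling.
*usual* begins with the sound /juː/ (u pronounced /juː/) — a consonant sound.
So the article is *a*: This is a usual suspect.

a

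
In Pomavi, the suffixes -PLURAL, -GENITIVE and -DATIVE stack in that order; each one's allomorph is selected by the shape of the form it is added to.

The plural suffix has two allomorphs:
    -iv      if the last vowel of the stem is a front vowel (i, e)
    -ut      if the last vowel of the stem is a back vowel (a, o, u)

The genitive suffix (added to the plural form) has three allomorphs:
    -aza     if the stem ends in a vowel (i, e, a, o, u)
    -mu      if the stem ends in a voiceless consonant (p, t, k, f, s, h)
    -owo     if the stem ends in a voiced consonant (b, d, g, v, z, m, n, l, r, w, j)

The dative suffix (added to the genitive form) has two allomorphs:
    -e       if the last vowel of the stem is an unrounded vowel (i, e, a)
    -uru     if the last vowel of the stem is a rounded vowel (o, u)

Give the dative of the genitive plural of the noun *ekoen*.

ekoenivowouru

*ekoen*: last vowel = /e/, a front vowel → -iv → *ekoeniv*.
Since the final sound of the plural form *ekoeniv* is /v/ (a voiced consonant), it takes -owo, giving *ekoenivowo*.
The genitive form *ekoenivowo*: last vowel = /o/, a rounded vowel → -uru → *ekoenivowouru*.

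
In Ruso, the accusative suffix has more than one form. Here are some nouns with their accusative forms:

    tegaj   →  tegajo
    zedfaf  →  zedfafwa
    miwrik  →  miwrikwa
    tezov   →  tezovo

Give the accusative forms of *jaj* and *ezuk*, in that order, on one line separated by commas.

Looking at the final consonant of each stem: -wa when the stem ends in a voiceless consonant (*zedfaf*, *miwrik*); -o when the stem ends in a voiced consonant (*tegaj*, *tezov*).
The final consonant of *jaj* is /j/, which is voiced, so the suffix is -o, giving *jajo*.
The final consonant of *ezuk* is /k/, which is voiceless, so the suffix is -wa, giving *ezukwa*.

jajo, ezukwa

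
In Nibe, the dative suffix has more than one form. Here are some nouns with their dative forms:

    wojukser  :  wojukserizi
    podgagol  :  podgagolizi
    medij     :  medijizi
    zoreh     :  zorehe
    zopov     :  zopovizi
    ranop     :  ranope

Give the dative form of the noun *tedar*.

Looking at the final consonant of each stem: -e when the stem ends in a voiceless consonant (*zoreh*, *ranop*); -izi when the stem ends in a voiced consonant (*wojukser*, *podgagol*, *medij*, *zopov*).
Since the final consonant of *tedar* is /r/ (voiced), it takes -izi, giving *tedarizi*.

tedarizi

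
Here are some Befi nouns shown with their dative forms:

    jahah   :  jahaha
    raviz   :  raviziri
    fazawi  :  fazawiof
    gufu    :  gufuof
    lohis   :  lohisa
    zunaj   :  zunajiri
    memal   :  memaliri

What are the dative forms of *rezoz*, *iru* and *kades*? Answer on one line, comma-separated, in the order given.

The suffix is conditioned by the final sound: -a when the stem ends in a voiceless consonant (*jahah*, *lohis*); -iri when the stem ends in a voiced consonant (*raviz*, *zunaj*, *memal*); -of when the stem ends in a vowel (*fazawi*, *gufu*).
*rezoz*: final sound = /z/, a voiced consonant → -iri → *rezoziri*.
*iru*: final sound = /u/, a vowel → -of → *iruof*.
*kades* — final sound /s/ (a voiceless consonant) → -a → *kadesa*.

rezoziri, iruof, kadesa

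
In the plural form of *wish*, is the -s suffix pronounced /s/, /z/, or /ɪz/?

The stem *wish* ends in a sibilant (/s, z, ʃ, ʒ, tʃ, dʒ/).
The plural suffix surfaces as /ɪz/ after sibilants, /s/ after other voiceless consonants, and /z/ after other voiced sounds.
So the plural -s on *wish* is pronounced /ɪz/.

/ɪz/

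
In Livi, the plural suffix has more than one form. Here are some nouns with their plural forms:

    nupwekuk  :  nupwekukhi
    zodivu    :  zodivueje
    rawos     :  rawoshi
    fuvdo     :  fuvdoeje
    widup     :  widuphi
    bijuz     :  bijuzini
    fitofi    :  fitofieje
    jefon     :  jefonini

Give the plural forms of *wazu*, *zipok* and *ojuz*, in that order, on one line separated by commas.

The pattern is voicing of the final sound: -hi when the stem ends in a voiceless consonant (*nupwekuk*, *rawos*, *widup*); -ini when the stem ends in a voiced consonant (*bijuz*, *jefon*); -eje when the stem ends in a vowel (*zodivu*, *fuvdo*, *fitofi*).
*wazu* — final sound /u/ (a vowel) → -eje → *wazueje*.
Since the final sound of *zipok* is /k/ (a voiceless consonant), it takes -hi, giving *zipokhi*.
The final sound of *ojuz* is /z/, which is a voiced consonant, so the suffix is -ini, giving *ojuzini*.

wazueje, zipokhi, ojuzini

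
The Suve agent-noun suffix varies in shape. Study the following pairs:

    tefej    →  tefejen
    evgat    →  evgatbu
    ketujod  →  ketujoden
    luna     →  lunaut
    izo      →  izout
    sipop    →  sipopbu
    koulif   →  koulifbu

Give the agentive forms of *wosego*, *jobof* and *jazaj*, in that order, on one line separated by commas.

The suffix is conditioned by the final sound: -bu when the stem ends in a voiceless consonant (*evgat*, *sipop*, *koulif*); -en when the stem ends in a voiced consonant (*tefej*, *ketujod*); -ut when the stem ends in a vowel (*luna*, *izo*).
*wosego*: final sound = /o/, a vowel → -ut → *wosegout*.
*jobof* — final sound /f/ (a voiceless consonant) → -bu → *jobofbu*.
Since the final sound of *jazaj* is /j/ (a voiced consonant), it takes -en, giving *jazajen*.

wosegout, jobofbu, jazajen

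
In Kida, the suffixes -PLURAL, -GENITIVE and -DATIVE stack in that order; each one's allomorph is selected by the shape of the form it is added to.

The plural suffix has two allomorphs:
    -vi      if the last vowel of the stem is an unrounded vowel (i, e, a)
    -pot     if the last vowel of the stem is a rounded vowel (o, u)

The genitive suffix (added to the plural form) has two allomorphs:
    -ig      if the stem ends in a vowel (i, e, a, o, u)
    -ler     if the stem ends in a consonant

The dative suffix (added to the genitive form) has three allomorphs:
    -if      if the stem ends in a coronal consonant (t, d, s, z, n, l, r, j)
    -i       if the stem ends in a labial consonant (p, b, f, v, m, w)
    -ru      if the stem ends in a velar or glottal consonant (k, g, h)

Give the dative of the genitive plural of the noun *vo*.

vopotlerif

*vo*: last vowel = /o/, a rounded vowel → -pot → *vopot*.
The plural form *vopot* — final sound /t/ (a consonant) → -ler → *vopotler*.
The genitive form *vopotler*: final consonant = /r/, coronal → -if → *vopotlerif*.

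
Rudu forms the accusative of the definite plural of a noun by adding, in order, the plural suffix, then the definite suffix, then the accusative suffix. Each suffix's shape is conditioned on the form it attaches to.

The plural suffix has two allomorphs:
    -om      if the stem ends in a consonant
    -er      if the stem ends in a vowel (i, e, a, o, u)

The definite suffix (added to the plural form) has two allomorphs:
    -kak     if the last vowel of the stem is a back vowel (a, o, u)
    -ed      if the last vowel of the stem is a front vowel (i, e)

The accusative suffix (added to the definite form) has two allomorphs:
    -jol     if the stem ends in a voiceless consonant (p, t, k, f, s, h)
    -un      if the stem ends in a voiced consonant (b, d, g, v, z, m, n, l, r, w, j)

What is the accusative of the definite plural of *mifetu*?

mifetueredun

The final sound of *mifetu* is /u/, which is a vowel, so the plural suffix is -er, giving *mifetuer*.
The plural form *mifetuer*: last vowel = /e/, a front vowel → -ed → *mifetuered*.
The definite form *mifetuered* — final consonant /d/ (voiced) → -un → *mifetueredun*.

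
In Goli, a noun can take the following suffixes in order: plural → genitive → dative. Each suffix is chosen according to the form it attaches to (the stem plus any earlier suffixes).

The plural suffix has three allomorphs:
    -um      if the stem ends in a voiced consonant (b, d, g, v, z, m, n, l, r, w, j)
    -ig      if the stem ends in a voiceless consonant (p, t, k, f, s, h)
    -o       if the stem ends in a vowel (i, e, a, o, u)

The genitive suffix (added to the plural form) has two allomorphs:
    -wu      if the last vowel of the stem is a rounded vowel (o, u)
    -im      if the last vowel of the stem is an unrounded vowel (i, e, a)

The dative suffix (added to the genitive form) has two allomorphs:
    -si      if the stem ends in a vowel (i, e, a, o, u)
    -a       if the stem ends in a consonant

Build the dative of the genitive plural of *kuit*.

kuitigima

*kuit*: final sound = /t/, a voiceless consonant → -ig → *kuitig*.
The last vowel of the plural form *kuitig* is /i/, which is an unrounded vowel, so the genitive suffix is -im, giving *kuitigim*.
The final sound of the genitive form *kuitigim* is /m/, which is a consonant, so the dative suffix is -a, giving *kuitigima*.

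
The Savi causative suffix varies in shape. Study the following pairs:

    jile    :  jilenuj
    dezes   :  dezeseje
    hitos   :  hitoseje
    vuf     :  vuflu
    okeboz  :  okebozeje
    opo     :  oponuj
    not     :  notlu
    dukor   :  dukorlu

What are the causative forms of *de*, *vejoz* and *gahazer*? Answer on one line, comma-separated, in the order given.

The alternation tracks the final sound of the stem — -eje when the stem ends in a sibilant (*dezes*, *hitos*, *okeboz*); -lu when the stem ends in a non-sibilant consonant (*vuf*, *not*, *dukor*); -nuj when the stem ends in a vowel (*jile*, *opo*).
The final sound of *de* is /e/, which is a vowel, so the suffix is -nuj, giving *denuj*.
Since the final sound of *vejoz* is /z/ (a sibilant), it takes -eje, giving *vejozeje*.
*gahazer* — final sound /r/ (a non-sibilant consonant) → -lu → *gahazerlu*.

denuj, vejozeje, gahazerlu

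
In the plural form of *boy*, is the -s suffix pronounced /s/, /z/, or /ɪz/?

The stem *boy* ends in a voiced non-sibilant sound.
The plural suffix surfaces as /ɪz/ after sibilants, /s/ after other voiceless consonants, and /z/ after other voiced sounds.
So the plural -s on *boy* is pronounced /z/.

/z/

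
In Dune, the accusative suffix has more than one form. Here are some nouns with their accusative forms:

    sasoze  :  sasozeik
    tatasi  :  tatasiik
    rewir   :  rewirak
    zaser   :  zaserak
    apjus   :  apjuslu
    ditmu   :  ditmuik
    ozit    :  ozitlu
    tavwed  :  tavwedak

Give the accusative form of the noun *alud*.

The suffix is conditioned by the final sound: -lu when the stem ends in a voiceless consonant (*apjus*, *ozit*); -ak when the stem ends in a voiced consonant (*rewir*, *zaser*, *tavwed*); -ik when the stem ends in a vowel (*sasoze*, *tatasi*, *ditmu*).
The final sound of *alud* is /d/, which is a voiced consonant, so the suffix is -ak, giving *aludak*.

aludak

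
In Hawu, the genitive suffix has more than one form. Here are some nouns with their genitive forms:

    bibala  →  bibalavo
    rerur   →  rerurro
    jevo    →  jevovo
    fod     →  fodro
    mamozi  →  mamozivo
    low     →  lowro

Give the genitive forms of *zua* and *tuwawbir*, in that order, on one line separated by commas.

The pattern is consonant vs. vowel: -ro when the stem ends in a consonant (*rerur*, *fod*, *low*); -vo when the stem ends in a vowel (*bibala*, *jevo*, *mamozi*).
*zua* — final sound /a/ (a vowel) → -vo → *zuavo*.
Since the final sound of *tuwawbir* is /r/ (a consonant), it takes -ro, giving *tuwawbirro*.

zuavo, tuwawbirro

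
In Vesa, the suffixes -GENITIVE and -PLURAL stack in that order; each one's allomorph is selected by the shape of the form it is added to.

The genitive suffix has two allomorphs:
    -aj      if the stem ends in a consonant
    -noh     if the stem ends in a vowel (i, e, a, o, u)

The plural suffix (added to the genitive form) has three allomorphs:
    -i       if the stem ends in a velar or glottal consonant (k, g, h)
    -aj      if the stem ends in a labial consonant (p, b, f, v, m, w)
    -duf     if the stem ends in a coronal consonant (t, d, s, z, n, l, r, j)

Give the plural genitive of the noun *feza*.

The final sound of *feza* is /a/, which is a vowel, so the genitive suffix is -noh, giving *fezanoh*.
The genitive form *fezanoh*: final consonant = /h/, velar/glottal → -i → *fezanohi*.

fezanohi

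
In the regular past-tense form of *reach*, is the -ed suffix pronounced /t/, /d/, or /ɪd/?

/t/

The stem *reach* ends in a voiceless consonant other than /t/.
The -ed suffix is realized as /ɪd/ after /t, d/; as /t/ after other voiceless consonants; and as /d/ after other voiced sounds.
So -ed on *reach* is pronounced /t/.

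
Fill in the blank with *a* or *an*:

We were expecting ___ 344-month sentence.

a

The indefinite article is chosen by the initial *sound* of the following word, not its spelling.
The number *344* is spoken "three hundred …", beginning with /θriː/ — a consonant sound.
So the article is *a*: We were expecting a 344-month sentence.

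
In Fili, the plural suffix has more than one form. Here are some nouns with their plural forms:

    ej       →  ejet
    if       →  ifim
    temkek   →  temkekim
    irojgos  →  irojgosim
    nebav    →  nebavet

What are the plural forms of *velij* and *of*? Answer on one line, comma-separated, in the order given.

velijet, ofim

The alternation tracks the final consonant of the stem — -im when the stem ends in a voiceless consonant (*if*, *temkek*, *irojgos*); -et when the stem ends in a voiced consonant (*ej*, *nebav*).
Since the final consonant of *velij* is /j/ (voiced), it takes -et, giving *velijet*.
The final consonant of *of* is /f/, which is voiceless, so the suffix is -im, giving *ofim*.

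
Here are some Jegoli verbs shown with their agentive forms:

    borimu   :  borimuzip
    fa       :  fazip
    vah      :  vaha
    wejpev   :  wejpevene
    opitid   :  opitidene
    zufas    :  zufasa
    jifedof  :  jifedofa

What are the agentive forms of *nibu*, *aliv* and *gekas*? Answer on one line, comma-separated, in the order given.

The pattern is voicing of the final sound: -a when the stem ends in a voiceless consonant (*vah*, *zufas*, *jifedof*); -ene when the stem ends in a voiced consonant (*wejpev*, *opitid*); -zip when the stem ends in a vowel (*borimu*, *fa*).
The final sound of *nibu* is /u/, which is a vowel, so the suffix is -zip, giving *nibuzip*.
*aliv* — final sound /v/ (a voiced consonant) → -ene → *alivene*.
The final sound of *gekas* is /s/, which is a voiceless consonant, so the suffix is -a, giving *gekasa*.

nibuzip, alivene, gekasa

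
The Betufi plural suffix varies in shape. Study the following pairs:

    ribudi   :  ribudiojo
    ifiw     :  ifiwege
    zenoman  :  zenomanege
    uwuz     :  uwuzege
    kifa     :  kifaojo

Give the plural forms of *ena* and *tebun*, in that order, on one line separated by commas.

The pattern is consonant vs. vowel: -ege when the stem ends in a consonant (*ifiw*, *zenoman*, *uwuz*); -ojo when the stem ends in a vowel (*ribudi*, *kifa*).
Since the final sound of *ena* is /a/ (a vowel), it takes -ojo, giving *enaojo*.
Since the final sound of *tebun* is /n/ (a consonant), it takes -ege, giving *tebunege*.

enaojo, tebunege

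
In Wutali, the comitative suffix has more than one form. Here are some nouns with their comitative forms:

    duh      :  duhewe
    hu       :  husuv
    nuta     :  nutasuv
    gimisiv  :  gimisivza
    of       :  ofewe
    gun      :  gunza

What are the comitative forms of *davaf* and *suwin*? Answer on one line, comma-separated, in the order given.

Looking at the final sound of each stem: -ewe when the stem ends in a voiceless consonant (*duh*, *of*); -za when the stem ends in a voiced consonant (*gimisiv*, *gun*); -suv when the stem ends in a vowel (*hu*, *nuta*).
The final sound of *davaf* is /f/, which is a voiceless consonant, so the suffix is -ewe, giving *davafewe*.
The final sound of *suwin* is /n/, which is a voiced consonant, so the suffix is -za, giving *suwinza*.

davafewe, suwinza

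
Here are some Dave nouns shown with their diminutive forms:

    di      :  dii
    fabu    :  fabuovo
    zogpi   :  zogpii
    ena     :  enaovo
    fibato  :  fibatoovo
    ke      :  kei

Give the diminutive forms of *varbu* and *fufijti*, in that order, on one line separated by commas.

varbuovo, fufijtii

The pattern is front/back vowel harmony: -i when the last vowel of the stem is a front vowel (*di*, *zogpi*, *ke*); -ovo when the last vowel of the stem is a back vowel (*fabu*, *ena*, *fibato*).
The last vowel of *varbu* is /u/, which is a back vowel, so the suffix is -ovo, giving *varbuovo*.
*fufijti*: last vowel = /i/, a front vowel → -i → *fufijtii*.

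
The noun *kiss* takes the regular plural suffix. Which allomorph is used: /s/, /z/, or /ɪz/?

/ɪz/

The stem *kiss* ends in a sibilant (/s, z, ʃ, ʒ, tʃ, dʒ/).
The plural suffix surfaces as /ɪz/ after sibilants, /s/ after other voiceless consonants, and /z/ after other voiced sounds.
So the plural -s on *kiss* is pronounced /ɪz/.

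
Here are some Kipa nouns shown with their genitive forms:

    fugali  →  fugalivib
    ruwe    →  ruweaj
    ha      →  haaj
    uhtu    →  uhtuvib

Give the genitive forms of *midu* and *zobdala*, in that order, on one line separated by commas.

The alternation tracks the last vowel of the stem — -vib when the last vowel of the stem is a high vowel (*fugali*, *uhtu*); -aj when the last vowel of the stem is a non-high vowel (*ruwe*, *ha*).
Since the last vowel of *midu* is /u/ (a high vowel), it takes -vib, giving *miduvib*.
*zobdala* — last vowel /a/ (a non-high vowel) → -aj → *zobdalaaj*.

miduvib, zobdalaaj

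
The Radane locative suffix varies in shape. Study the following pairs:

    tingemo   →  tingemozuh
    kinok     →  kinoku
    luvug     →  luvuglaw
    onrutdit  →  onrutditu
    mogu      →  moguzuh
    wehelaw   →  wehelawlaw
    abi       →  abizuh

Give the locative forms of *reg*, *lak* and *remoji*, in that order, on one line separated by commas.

reglaw, laku, remojizuh

Looking at the final sound of each stem: -u when the stem ends in a voiceless consonant (*kinok*, *onrutdit*); -law when the stem ends in a voiced consonant (*luvug*, *wehelaw*); -zuh when the stem ends in a vowel (*tingemo*, *mogu*, *abi*).
Since the final sound of *reg* is /g/ (a voiced consonant), it takes -law, giving *reglaw*.
Since the final sound of *lak* is /k/ (a voiceless consonant), it takes -u, giving *laku*.
*remoji* — final sound /i/ (a vowel) → -zuh → *remojizuh*.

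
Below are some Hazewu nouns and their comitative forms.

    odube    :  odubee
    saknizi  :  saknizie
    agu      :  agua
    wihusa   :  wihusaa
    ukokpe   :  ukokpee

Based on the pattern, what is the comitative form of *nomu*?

Looking at the last vowel of each stem: -e when the last vowel of the stem is a front vowel (*odube*, *saknizi*, *ukokpe*); -a when the last vowel of the stem is a back vowel (*agu*, *wihusa*).
Since the last vowel of *nomu* is /u/ (a back vowel), it takes -a, giving *nomua*.

nomua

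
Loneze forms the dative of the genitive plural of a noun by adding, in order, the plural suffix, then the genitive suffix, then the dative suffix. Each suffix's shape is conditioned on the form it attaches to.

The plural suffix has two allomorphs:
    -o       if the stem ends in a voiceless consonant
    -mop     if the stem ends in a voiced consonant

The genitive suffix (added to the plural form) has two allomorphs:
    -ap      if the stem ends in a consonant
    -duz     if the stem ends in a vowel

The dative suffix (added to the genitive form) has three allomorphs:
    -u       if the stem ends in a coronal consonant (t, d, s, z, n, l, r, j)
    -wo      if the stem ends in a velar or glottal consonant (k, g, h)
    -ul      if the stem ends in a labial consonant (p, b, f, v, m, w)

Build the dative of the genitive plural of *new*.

newmopapul

Since the final consonant of *new* is /w/ (voiced), it takes -mop, giving *newmop*.
The final sound of the plural form *newmop* is /p/, which is a consonant, so the genitive suffix is -ap, giving *newmopap*.
The genitive form *newmopap*: final consonant = /p/, labial → -ul → *newmopapul*.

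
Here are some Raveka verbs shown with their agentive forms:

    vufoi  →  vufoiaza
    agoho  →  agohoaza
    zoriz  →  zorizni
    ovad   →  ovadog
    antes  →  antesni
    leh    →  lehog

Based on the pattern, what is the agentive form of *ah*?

The alternation tracks the final sound of the stem — -ni when the stem ends in a sibilant (*zoriz*, *antes*); -og when the stem ends in a non-sibilant consonant (*ovad*, *leh*); -aza when the stem ends in a vowel (*vufoi*, *agoho*).
*ah*: final sound = /h/, a non-sibilant consonant → -og → *ahog*.

ahog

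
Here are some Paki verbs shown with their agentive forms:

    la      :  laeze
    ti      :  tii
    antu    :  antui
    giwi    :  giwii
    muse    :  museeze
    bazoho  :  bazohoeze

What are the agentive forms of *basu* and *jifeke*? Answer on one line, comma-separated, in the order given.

basui, jifekeeze

Looking at the last vowel of each stem: -i when the last vowel of the stem is a high vowel (*ti*, *antu*, *giwi*); -eze when the last vowel of the stem is a non-high vowel (*la*, *muse*, *bazoho*).
*basu*: last vowel = /u/, a high vowel → -i → *basui*.
*jifeke*: last vowel = /e/, a non-high vowel → -eze → *jifekeeze*.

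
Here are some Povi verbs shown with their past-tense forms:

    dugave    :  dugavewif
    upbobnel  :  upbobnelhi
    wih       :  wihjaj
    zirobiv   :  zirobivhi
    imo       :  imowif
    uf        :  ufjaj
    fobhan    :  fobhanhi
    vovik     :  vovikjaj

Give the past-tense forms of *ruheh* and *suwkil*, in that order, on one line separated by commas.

ruhehjaj, suwkilhi

The suffix is conditioned by the final sound: -jaj when the stem ends in a voiceless consonant (*wih*, *uf*, *vovik*); -hi when the stem ends in a voiced consonant (*upbobnel*, *zirobiv*, *fobhan*); -wif when the stem ends in a vowel (*dugave*, *imo*).
*ruheh* — final sound /h/ (a voiceless consonant) → -jaj → *ruhehjaj*.
Since the final sound of *suwkil* is /l/ (a voiced consonant), it takes -hi, giving *suwkilhi*.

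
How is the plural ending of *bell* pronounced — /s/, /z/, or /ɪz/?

The stem *bell* ends in a voiced non-sibilant sound.
The plural suffix surfaces as /ɪz/ after sibilants, /s/ after other voiceless consonants, and /z/ after other voiced sounds.
So the plural -s on *bell* is pronounced /z/.

/z/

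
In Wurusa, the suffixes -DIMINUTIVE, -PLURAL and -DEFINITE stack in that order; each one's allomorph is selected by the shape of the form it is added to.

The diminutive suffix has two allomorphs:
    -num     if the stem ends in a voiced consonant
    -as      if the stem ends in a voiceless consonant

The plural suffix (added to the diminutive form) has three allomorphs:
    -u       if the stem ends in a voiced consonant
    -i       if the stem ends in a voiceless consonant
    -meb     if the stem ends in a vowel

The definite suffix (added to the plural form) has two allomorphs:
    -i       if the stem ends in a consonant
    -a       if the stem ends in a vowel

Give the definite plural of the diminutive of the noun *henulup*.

henulupasia

Since the final consonant of *henulup* is /p/ (voiceless), it takes -as, giving *henulupas*.
The final sound of the diminutive form *henulupas* is /s/, which is a voiceless consonant, so the plural suffix is -i, giving *henulupasi*.
Since the final sound of the plural form *henulupasi* is /i/ (a vowel), it takes -a, giving *henulupasia*.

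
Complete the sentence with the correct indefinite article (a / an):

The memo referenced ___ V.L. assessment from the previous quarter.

The indefinite article is chosen by the initial *sound* of the following word, not its spelling.
The initialism *V.L.* is read letter by letter; the first letter, V, is pronounced /viː/, which begins with a consonant sound.
So the article is *a*: The memo referenced a V.L. assessment from the previous quarter.

a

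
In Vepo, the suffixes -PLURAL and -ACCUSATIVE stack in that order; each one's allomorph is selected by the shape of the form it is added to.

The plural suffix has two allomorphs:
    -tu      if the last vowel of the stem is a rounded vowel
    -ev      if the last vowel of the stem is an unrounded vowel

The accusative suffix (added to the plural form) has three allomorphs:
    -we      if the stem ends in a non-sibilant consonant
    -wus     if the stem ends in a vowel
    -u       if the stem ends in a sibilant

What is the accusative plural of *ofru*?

ofrutuwus

The last vowel of *ofru* is /u/, which is a rounded vowel, so the plural suffix is -tu, giving *ofrutu*.
The plural form *ofrutu*: final sound = /u/, a vowel → -wus → *ofrutuwus*.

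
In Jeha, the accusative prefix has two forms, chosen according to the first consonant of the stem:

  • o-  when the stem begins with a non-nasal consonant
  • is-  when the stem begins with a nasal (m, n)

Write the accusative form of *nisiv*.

isnisiv

*nisiv*: first consonant = /n/, a nasal → is- → *isnisiv*.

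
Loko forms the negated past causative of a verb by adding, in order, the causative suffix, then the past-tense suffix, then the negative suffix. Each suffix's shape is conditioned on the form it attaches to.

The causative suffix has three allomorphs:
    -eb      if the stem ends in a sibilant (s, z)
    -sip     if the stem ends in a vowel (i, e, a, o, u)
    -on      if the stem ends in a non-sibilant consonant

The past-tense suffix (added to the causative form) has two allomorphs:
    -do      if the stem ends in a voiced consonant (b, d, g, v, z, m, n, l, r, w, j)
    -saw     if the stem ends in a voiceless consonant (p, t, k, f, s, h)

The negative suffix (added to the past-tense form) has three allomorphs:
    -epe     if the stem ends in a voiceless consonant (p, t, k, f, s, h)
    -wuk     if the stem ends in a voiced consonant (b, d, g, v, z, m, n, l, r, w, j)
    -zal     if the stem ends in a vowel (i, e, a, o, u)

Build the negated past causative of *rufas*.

rufasebdozal

Since the final sound of *rufas* is /s/ (a sibilant), it takes -eb, giving *rufaseb*.
The causative form *rufaseb*: final consonant = /b/, voiced → -do → *rufasebdo*.
The past-tense form *rufasebdo* — final sound /o/ (a vowel) → -zal → *rufasebdozal*.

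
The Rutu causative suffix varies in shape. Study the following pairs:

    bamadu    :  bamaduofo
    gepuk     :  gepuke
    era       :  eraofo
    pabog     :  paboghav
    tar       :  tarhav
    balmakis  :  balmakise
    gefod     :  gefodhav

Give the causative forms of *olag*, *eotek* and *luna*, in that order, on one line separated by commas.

The suffix is conditioned by the final sound: -e when the stem ends in a voiceless consonant (*gepuk*, *balmakis*); -hav when the stem ends in a voiced consonant (*pabog*, *tar*, *gefod*); -ofo when the stem ends in a vowel (*bamadu*, *era*).
The final sound of *olag* is /g/, which is a voiced consonant, so the suffix is -hav, giving *olaghav*.
*eotek*: final sound = /k/, a voiceless consonant → -e → *eoteke*.
The final sound of *luna* is /a/, which is a vowel, so the suffix is -ofo, giving *lunaofo*.

olaghav, eoteke, lunaofo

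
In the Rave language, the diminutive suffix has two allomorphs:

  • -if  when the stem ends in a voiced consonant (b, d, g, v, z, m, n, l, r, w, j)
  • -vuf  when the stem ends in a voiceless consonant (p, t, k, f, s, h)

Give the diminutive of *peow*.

peowif

The final consonant of *peow* is /w/, which is voiced, so the suffix is -if, giving *peowif*.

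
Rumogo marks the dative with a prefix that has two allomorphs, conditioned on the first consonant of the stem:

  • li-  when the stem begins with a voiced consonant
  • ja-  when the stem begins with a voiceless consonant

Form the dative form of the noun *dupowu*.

lidupowu

The first consonant of *dupowu* is /d/, which is voiced, so the prefix is li-, giving *lidupowu*.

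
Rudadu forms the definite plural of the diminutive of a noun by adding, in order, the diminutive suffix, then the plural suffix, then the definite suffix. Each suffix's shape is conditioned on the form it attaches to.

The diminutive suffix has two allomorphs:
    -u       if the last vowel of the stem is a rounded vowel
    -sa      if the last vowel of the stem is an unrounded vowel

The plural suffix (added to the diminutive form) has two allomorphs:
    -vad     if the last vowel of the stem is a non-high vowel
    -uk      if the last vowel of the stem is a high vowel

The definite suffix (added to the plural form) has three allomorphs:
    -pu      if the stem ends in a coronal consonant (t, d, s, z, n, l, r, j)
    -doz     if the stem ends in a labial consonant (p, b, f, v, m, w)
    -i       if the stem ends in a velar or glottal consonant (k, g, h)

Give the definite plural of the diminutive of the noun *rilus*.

rilusuuki

*rilus*: last vowel = /u/, a rounded vowel → -u → *rilusu*.
The diminutive form *rilusu*: last vowel = /u/, a high vowel → -uk → *rilusuuk*.
Since the final consonant of the plural form *rilusuuk* is /k/ (velar/glottal), it takes -i, giving *rilusuuki*.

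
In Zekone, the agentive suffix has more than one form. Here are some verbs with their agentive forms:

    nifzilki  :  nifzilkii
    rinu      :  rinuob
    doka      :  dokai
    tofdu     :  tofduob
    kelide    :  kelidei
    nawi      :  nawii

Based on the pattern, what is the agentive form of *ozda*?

ozdai

Looking at the last vowel of each stem: -ob when the last vowel of the stem is a rounded vowel (*rinu*, *tofdu*); -i when the last vowel of the stem is an unrounded vowel (*nifzilki*, *doka*, *kelide*, *nawi*).
*ozda*: last vowel = /a/, an unrounded vowel → -i → *ozdai*.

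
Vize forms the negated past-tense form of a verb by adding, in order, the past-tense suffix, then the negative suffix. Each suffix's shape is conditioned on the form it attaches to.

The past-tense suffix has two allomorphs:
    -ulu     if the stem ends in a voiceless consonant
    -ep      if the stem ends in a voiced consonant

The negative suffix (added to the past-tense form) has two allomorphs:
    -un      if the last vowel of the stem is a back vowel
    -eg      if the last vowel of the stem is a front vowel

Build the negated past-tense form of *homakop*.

homakopuluun

*homakop*: final consonant = /p/, voiceless → -ulu → *homakopulu*.
The past-tense form *homakopulu* — last vowel /u/ (a back vowel) → -un → *homakopuluun*.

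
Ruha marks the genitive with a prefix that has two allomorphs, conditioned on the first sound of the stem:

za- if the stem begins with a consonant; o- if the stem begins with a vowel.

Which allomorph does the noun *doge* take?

Since the first sound of *doge* is /d/ (a consonant), it takes za-.

za-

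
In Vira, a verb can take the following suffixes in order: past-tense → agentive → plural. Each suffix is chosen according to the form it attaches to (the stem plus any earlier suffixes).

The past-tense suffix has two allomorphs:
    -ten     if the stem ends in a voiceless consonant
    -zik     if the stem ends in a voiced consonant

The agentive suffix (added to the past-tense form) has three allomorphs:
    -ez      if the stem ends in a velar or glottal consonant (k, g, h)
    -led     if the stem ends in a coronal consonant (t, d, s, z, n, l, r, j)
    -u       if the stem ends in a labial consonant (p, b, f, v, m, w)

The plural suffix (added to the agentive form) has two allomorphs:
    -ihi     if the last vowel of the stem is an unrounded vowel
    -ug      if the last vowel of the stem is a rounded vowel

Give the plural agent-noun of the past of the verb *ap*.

aptenledihi

The final consonant of *ap* is /p/, which is voiceless, so the past-tense suffix is -ten, giving *apten*.
Since the final consonant of the past-tense form *apten* is /n/ (coronal), it takes -led, giving *aptenled*.
Since the last vowel of the agentive form *aptenled* is /e/ (an unrounded vowel), it takes -ihi, giving *aptenledihi*.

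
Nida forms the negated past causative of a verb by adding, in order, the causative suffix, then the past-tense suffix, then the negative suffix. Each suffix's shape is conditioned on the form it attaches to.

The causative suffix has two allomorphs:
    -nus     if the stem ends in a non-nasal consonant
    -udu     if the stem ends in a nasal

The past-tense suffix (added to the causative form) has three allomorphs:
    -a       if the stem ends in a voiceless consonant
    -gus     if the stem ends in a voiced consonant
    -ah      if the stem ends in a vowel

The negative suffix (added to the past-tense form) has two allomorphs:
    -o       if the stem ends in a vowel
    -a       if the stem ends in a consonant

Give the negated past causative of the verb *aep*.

aepnusao

*aep* — final consonant /p/ (non-nasal) → -nus → *aepnus*.
The causative form *aepnus* — final sound /s/ (a voiceless consonant) → -a → *aepnusa*.
The final sound of the past-tense form *aepnusa* is /a/, which is a vowel, so the negative suffix is -o, giving *aepnusao*.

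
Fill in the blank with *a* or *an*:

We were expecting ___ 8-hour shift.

an

The indefinite article is chosen by the initial *sound* of the following word, not its spelling.
The number *8* is spoken "eight", beginning with /eɪt/ — a vowel sound.
So the article is *an*: We were expecting an 8-hour shift.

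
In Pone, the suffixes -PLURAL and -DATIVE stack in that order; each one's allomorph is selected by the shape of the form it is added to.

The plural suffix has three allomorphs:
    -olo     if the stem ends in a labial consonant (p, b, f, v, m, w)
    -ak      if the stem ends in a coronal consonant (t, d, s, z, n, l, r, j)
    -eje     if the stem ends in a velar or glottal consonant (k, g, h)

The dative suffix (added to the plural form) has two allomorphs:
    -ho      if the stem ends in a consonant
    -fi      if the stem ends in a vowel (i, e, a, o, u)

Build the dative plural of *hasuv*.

*hasuv*: final consonant = /v/, labial → -olo → *hasuvolo*.
The plural form *hasuvolo*: final sound = /o/, a vowel → -fi → *hasuvolofi*.

hasuvolofi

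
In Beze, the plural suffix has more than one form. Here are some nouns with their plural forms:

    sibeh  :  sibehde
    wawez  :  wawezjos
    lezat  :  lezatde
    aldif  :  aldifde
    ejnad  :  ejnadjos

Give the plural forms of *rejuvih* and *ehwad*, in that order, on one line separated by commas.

The suffix is conditioned by the final consonant: -de when the stem ends in a voiceless consonant (*sibeh*, *lezat*, *aldif*); -jos when the stem ends in a voiced consonant (*wawez*, *ejnad*).
*rejuvih*: final consonant = /h/, voiceless → -de → *rejuvihde*.
*ehwad*: final consonant = /d/, voiced → -jos → *ehwadjos*.

rejuvihde, ehwadjos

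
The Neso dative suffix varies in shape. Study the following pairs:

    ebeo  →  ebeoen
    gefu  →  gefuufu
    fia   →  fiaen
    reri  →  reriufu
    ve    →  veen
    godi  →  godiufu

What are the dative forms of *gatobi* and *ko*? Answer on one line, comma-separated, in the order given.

The alternation tracks the last vowel of the stem — -ufu when the last vowel of the stem is a high vowel (*gefu*, *reri*, *godi*); -en when the last vowel of the stem is a non-high vowel (*ebeo*, *fia*, *ve*).
*gatobi*: last vowel = /i/, a high vowel → -ufu → *gatobiufu*.
*ko* — last vowel /o/ (a non-high vowel) → -en → *koen*.

gatobiufu, koen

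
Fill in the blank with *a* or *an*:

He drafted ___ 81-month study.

an

The indefinite article is chosen by the initial *sound* of the following word, not its spelling.
The number *81* is spoken "eighty-…", beginning with /ˈeɪti/ — a vowel sound.
So the article is *an*: He drafted an 81-month study.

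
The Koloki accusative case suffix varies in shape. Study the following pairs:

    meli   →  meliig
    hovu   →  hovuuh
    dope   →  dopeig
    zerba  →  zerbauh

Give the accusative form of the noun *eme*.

Looking at the last vowel of each stem: -ig when the last vowel of the stem is a front vowel (*meli*, *dope*); -uh when the last vowel of the stem is a back vowel (*hovu*, *zerba*).
The last vowel of *eme* is /e/, which is a front vowel, so the suffix is -ig, giving *emeig*.

emeig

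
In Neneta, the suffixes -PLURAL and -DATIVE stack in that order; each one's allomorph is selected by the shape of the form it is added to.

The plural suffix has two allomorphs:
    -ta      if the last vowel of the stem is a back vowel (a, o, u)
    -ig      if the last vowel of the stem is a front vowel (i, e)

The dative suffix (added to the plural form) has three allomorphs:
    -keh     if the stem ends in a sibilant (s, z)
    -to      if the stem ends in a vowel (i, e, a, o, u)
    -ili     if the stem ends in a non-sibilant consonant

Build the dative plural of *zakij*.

zakijigili

*zakij* — last vowel /i/ (a front vowel) → -ig → *zakijig*.
Since the final sound of the plural form *zakijig* is /g/ (a non-sibilant consonant), it takes -ili, giving *zakijigili*.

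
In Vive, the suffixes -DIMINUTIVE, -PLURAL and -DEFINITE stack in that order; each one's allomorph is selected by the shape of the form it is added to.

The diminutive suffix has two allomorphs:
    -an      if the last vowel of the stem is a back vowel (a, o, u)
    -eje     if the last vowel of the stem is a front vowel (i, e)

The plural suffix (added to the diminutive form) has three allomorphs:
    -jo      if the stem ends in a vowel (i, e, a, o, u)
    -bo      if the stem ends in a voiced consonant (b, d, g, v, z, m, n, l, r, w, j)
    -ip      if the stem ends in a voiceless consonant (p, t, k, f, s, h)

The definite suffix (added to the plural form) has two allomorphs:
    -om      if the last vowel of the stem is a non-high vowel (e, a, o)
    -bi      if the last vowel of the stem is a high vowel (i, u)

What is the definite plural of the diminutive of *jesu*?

jesuanboom

*jesu* — last vowel /u/ (a back vowel) → -an → *jesuan*.
Since the final sound of the diminutive form *jesuan* is /n/ (a voiced consonant), it takes -bo, giving *jesuanbo*.
The last vowel of the plural form *jesuanbo* is /o/, which is a non-high vowel, so the definite suffix is -om, giving *jesuanboom*.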